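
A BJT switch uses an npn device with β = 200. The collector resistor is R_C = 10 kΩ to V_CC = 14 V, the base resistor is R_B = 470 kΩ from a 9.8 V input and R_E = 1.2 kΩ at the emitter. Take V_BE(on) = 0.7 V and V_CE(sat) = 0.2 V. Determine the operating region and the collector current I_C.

Assume active: I_B = (9.8 − 0.7)/(470 + 201×1.2) = 0.0128 mA, I_C = β·I_B = 2.56 mA.
Then V_CE = 14 − 2.56×10 − 2.57×1.2 = -14.7 V < 0.2 V — the active assumption fails.
Re-solve with V_CE = 0.2 V. KCL at the emitter: V_E/R_E = (V_BB−0.7−V_E)/R_B + (V_CC−0.2−V_E)/R_C, giving V_E = 1.5 V.
I_C = (V_CC − 0.2 − V_E)/R_C = (13.8 − 1.5)/10 = 1.23 mA.
Check: I_B = (9.1 − 1.5)/470 = 0.0162 mA, and β·I_B = 3.24 mA > I_C, confirming saturation.

saturation; I_C ≈ 1.2 mA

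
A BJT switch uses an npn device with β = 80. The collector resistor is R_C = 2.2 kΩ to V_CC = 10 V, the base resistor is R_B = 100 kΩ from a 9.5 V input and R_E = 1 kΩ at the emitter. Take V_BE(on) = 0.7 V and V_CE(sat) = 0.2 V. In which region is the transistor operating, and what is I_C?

Assume active: I_B = (9.5 − 0.7)/(100 + 81×1) = 0.0486 mA, I_C = β·I_B = 3.89 mA.
Then V_CE = 10 − 3.89×2.2 − 3.94×1 = -2.5 V < 0.2 V — the active assumption fails.
Re-solve with V_CE = 0.2 V. KCL at the emitter: V_E/R_E = (V_BB−0.7−V_E)/R_B + (V_CC−0.2−V_E)/R_C, giving V_E = 3.1 V.
I_C = (V_CC − 0.2 − V_E)/R_C = (9.8 − 3.1)/2.2 = 3.04 mA.
Check: I_B = (8.8 − 3.1)/100 = 0.057 mA, and β·I_B = 4.56 mA > I_C, confirming saturation.

saturation; I_C ≈ 3 mA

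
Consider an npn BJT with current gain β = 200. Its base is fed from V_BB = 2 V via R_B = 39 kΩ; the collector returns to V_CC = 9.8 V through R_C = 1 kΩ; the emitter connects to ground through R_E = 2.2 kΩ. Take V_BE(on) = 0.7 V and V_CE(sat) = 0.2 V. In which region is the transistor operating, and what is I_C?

Assume active. Base-emitter loop: I_B = (V_BB − V_BE)/(R_B + (β+1)R_E) = (2 − 0.7)/(39 + 201×2.2) = 0.0027 mA.
I_C = β·I_B = 200×0.0027 = 0.54 mA.
V_CE = V_CC − I_C·R_C − I_E·R_E = 9.8 − 0.54×1 − 0.543×2.2 = 8.07 V > V_CE(sat), so the active-region assumption holds.

active; I_C ≈ 0.54 mA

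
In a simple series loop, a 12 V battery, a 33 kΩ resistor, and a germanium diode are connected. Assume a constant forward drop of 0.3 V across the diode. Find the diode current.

I ≈ 0.35 mA

KVL around the loop: 12 = V_D + I·R = 0.3 + I × 33 kΩ.
So I = (12 − 0.3) / 33 kΩ = 11.7 / 33 = 0.355 mA.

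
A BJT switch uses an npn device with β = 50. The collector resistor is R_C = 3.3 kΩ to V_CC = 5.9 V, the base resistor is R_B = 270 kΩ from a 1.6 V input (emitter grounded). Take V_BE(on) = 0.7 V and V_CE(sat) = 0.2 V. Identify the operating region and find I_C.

Assume active. Base-emitter loop: I_B = (V_BB − V_BE)/R_B = (1.6 − 0.7)/270 = 0.00333 mA.
I_C = β·I_B = 50×0.00333 = 0.167 mA.
V_CE = V_CC − I_C·R_C = 5.9 − 0.167×3.3 = 5.35 V > V_CE(sat), so the active-region assumption holds.

active; I_C ≈ 0.17 mA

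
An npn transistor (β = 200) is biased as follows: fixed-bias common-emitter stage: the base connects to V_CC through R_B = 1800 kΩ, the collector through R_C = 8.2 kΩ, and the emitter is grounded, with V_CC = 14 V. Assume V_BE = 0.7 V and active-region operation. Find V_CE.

V_CE ≈ 1.9 V

Base loop: V_CC = I_B·R_B + V_BE, so I_B = (14 − 0.7)/1800 kΩ = 0.00739 mA.
In the active region I_C = β·I_B = 200 × 0.00739 = 1.48 mA.
Collector loop: V_CE = V_CC − I_C·R_C = 14 − 1.48×8.2 = 1.88 V.
Since V_CE = 1.88 V > V_CE(sat) ≈ 0.2 V, the transistor is in the active region as assumed.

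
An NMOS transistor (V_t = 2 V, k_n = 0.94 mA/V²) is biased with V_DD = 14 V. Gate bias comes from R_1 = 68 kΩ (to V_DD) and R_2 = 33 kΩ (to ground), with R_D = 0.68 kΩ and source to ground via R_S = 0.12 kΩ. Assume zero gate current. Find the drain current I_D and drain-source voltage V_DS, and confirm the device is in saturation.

I_D ≈ 2.4 mA, V_DS ≈ 12 V

V_G = V_DD·R_2/(R_1+R_2) = 14×33/101 = 4.57 V.
Assume saturation: I_D = (k_n/2)(V_GS − V_t)² with V_GS = V_G − I_D·R_S = 4.57 − 0.12·I_D.
Substituting gives 0.00677·I_D² − 1.29·I_D + 3.11 = 0, with roots I_D = 2.45 or 188 mA.
The root I_D = 188 mA gives V_GS = -18 V ≤ V_t, so take I_D = 2.45 mA.
Then V_GS = 4.28 V and V_DS = V_DD − I_D(R_D+R_S) = 14 − 2.45×0.8 = 12 V.
Saturation requires V_DS ≥ V_GS − V_t = 2.28 V; 12 ≥ 2.28 ✓.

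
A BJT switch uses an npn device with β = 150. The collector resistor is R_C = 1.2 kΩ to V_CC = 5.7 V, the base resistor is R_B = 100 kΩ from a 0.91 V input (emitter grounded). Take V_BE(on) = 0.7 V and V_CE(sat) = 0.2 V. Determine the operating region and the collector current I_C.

active; I_C ≈ 0.32 mA

Assume active. Base-emitter loop: I_B = (V_BB − V_BE)/R_B = (0.91 − 0.7)/100 = 0.0021 mA.
I_C = β·I_B = 150×0.0021 = 0.315 mA.
V_CE = V_CC − I_C·R_C = 5.7 − 0.315×1.2 = 5.32 V > V_CE(sat), so the active-region assumption holds.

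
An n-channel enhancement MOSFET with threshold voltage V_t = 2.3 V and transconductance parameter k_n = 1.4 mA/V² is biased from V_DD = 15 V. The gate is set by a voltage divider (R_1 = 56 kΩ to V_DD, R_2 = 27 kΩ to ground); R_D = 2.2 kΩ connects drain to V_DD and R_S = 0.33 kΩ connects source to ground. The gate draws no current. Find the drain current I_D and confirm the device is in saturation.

V_G = V_DD·R_2/(R_1+R_2) = 15×27/83 = 4.88 V.
Assume saturation: I_D = (k_n/2)(V_GS − V_t)² with V_GS = V_G − I_D·R_S = 4.88 − 0.33·I_D.
Substituting gives 0.0762·I_D² − 2.19·I_D + 4.66 = 0, with roots I_D = 2.31 or 26.4 mA.
The root I_D = 26.4 mA gives V_GS = -3.85 V ≤ V_t, so take I_D = 2.31 mA.
Then V_GS = 4.12 V and V_DS = V_DD − I_D(R_D+R_S) = 15 − 2.31×2.53 = 9.15 V.
Saturation requires V_DS ≥ V_GS − V_t = 1.82 V; 9.15 ≥ 1.82 ✓.

I_D ≈ 2.3 mA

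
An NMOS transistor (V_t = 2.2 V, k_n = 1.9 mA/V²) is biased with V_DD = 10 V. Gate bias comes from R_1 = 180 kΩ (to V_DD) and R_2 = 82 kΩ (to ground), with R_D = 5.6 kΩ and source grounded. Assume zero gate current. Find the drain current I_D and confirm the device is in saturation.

I_D ≈ 0.82 mA

V_G = V_DD·R_2/(R_1+R_2) = 10×82/262 = 3.13 V. With the source grounded, V_GS = V_G = 3.13 V.
Assume saturation: I_D = (k_n/2)(V_GS − V_t)² = (1.9/2)×(3.13 − 2.2)² = 0.95×0.93² = 0.821 mA.
V_DS = V_DD − I_D·R_D = 10 − 0.821×5.6 = 5.4 V.
Saturation requires V_DS ≥ V_GS − V_t = 0.93 V; 5.4 ≥ 0.93 ✓.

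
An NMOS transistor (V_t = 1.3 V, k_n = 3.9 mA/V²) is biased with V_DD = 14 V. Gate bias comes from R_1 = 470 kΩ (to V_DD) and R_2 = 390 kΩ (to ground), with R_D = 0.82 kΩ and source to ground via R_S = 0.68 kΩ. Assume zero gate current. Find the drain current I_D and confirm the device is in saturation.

I_D ≈ 5.1 mA

V_G = V_DD·R_2/(R_1+R_2) = 14×390/860 = 6.35 V.
Assume saturation: I_D = (k_n/2)(V_GS − V_t)² with V_GS = V_G − I_D·R_S = 6.35 − 0.68·I_D.
Substituting gives 0.902·I_D² − 14.4·I_D + 49.7 = 0, with roots I_D = 5.06 or 10.9 mA.
The root I_D = 10.9 mA gives V_GS = -1.06 V ≤ V_t, so take I_D = 5.06 mA.
Then V_GS = 2.91 V and V_DS = V_DD − I_D(R_D+R_S) = 14 − 5.06×1.5 = 6.42 V.
Saturation requires V_DS ≥ V_GS − V_t = 1.61 V; 6.42 ≥ 1.61 ✓.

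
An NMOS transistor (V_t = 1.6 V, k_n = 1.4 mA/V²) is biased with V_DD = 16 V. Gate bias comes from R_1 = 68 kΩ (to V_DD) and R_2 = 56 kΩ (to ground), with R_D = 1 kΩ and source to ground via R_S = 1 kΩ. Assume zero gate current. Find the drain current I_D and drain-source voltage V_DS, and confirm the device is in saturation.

I_D ≈ 3.4 mA, V_DS ≈ 9.2 V

V_G = V_DD·R_2/(R_1+R_2) = 16×56/124 = 7.23 V.
Assume saturation: I_D = (k_n/2)(V_GS − V_t)² with V_GS = V_G − I_D·R_S = 7.23 − 1·I_D.
Substituting gives 0.7·I_D² − 8.88·I_D + 22.2 = 0, with roots I_D = 3.42 or 9.26 mA.
The root I_D = 9.26 mA gives V_GS = -2.04 V ≤ V_t, so take I_D = 3.42 mA.
Then V_GS = 3.81 V and V_DS = V_DD − I_D(R_D+R_S) = 16 − 3.42×2 = 9.17 V.
Saturation requires V_DS ≥ V_GS − V_t = 2.21 V; 9.17 ≥ 2.21 ✓.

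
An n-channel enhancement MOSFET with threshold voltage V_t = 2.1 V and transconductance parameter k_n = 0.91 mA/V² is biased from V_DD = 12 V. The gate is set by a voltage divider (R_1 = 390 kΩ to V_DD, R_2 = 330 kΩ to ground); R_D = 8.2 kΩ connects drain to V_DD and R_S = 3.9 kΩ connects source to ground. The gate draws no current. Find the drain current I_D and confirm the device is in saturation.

I_D ≈ 0.58 mA

V_G = V_DD·R_2/(R_1+R_2) = 12×330/720 = 5.5 V.
Assume saturation: I_D = (k_n/2)(V_GS − V_t)² with V_GS = V_G − I_D·R_S = 5.5 − 3.9·I_D.
Substituting gives 6.92·I_D² − 13.1·I_D + 5.26 = 0, with roots I_D = 0.582 or 1.31 mA.
The root I_D = 1.31 mA gives V_GS = 0.406 V ≤ V_t, so take I_D = 0.582 mA.
Then V_GS = 3.23 V and V_DS = V_DD − I_D(R_D+R_S) = 12 − 0.582×12.1 = 4.96 V.
Saturation requires V_DS ≥ V_GS − V_t = 1.13 V; 4.96 ≥ 1.13 ✓.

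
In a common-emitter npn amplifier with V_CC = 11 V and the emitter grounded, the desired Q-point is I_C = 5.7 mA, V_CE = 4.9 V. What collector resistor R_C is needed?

R_C ≈ 1.1 kΩ

Collector loop: V_CC = I_C·R_C + V_CE.
R_C = (V_CC − V_CE)/I_C = (11 − 4.9)/5.7 = 1.07 kΩ.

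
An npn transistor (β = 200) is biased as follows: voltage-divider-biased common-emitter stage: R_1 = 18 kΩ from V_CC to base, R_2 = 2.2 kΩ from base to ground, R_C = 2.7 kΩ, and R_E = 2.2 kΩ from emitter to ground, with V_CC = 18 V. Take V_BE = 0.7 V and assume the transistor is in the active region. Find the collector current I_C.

Thevenize the base divider: V_Th = V_CC·R_2/(R_1+R_2) = 18×2.2/20.2 = 1.96 V, R_Th = R_1‖R_2 = 1.96 kΩ.
Base-emitter loop: V_Th = I_B·R_Th + V_BE + (β+1)I_B·R_E, so I_B = (1.96 − 0.7) / (1.96 + 201×2.2) = 0.00284 mA.
I_C = β·I_B = 200×0.00284 = 0.568 mA, and I_E = (β+1)I_B = 0.57 mA.
V_CE = V_CC − I_C·R_C − I_E·R_E = 18 − 0.568×2.7 − 0.57×2.2 = 15.2 V.
V_CE = 15.2 V > 0.2 V confirms active-region operation.

I_C ≈ 0.57 mA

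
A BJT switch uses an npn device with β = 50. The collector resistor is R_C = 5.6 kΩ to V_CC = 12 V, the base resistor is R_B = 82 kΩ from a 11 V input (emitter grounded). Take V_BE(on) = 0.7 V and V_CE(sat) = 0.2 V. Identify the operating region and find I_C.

saturation; I_C ≈ 2.1 mA

Assume active: I_B = (11 − 0.7)/82 = 0.126 mA, giving I_C = β·I_B = 6.28 mA.
But then V_CE = 12 − 6.28×5.6 = -23.2 V < V_CE(sat) = 0.2 V — impossible in the active region.
So the transistor is saturated. With V_CE = 0.2 V, I_C = (V_CC − 0.2)/R_C = 11.8/5.6 = 2.11 mA.
Check: β·I_B = 6.28 mA > I_C = 2.11 mA, confirming saturation.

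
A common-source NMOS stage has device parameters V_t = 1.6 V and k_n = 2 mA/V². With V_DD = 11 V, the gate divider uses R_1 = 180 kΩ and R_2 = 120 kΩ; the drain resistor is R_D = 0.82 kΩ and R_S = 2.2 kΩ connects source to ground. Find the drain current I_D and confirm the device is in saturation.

V_G = V_DD·R_2/(R_1+R_2) = 11×120/300 = 4.4 V.
Assume saturation: I_D = (k_n/2)(V_GS − V_t)² with V_GS = V_G − I_D·R_S = 4.4 − 2.2·I_D.
Substituting gives 4.84·I_D² − 13.3·I_D + 7.84 = 0, with roots I_D = 0.853 or 1.9 mA.
The root I_D = 1.9 mA gives V_GS = 0.222 V ≤ V_t, so take I_D = 0.853 mA.
Then V_GS = 2.52 V and V_DS = V_DD − I_D(R_D+R_S) = 11 − 0.853×3.02 = 8.42 V.
Saturation requires V_DS ≥ V_GS − V_t = 0.924 V; 8.42 ≥ 0.924 ✓.

I_D ≈ 0.85 mA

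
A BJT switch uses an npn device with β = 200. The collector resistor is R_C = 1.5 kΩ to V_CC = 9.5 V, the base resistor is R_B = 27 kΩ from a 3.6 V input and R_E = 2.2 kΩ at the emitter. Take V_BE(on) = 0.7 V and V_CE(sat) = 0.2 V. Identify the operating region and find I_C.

Assume active. Base-emitter loop: I_B = (V_BB − V_BE)/(R_B + (β+1)R_E) = (3.6 − 0.7)/(27 + 201×2.2) = 0.00618 mA.
I_C = β·I_B = 200×0.00618 = 1.24 mA.
V_CE = V_CC − I_C·R_C − I_E·R_E = 9.5 − 1.24×1.5 − 1.24×2.2 = 4.91 V > V_CE(sat), so the active-region assumption holds.

active; I_C ≈ 1.2 mA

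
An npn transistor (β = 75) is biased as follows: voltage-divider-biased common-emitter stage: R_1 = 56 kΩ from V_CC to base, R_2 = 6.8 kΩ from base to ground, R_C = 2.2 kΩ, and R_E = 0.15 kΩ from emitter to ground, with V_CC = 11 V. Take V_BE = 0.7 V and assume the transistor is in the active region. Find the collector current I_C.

I_C ≈ 2.1 mA

Thevenize the base divider: V_Th = V_CC·R_2/(R_1+R_2) = 11×6.8/62.8 = 1.19 V, R_Th = R_1‖R_2 = 6.06 kΩ.
Base-emitter loop: V_Th = I_B·R_Th + V_BE + (β+1)I_B·R_E, so I_B = (1.19 − 0.7) / (6.06 + 76×0.15) = 0.0281 mA.
I_C = β·I_B = 75×0.0281 = 2.11 mA, and I_E = (β+1)I_B = 2.14 mA.
V_CE = V_CC − I_C·R_C − I_E·R_E = 11 − 2.11×2.2 − 2.14×0.15 = 6.04 V.
V_CE = 6.04 V > 0.2 V confirms active-region operation.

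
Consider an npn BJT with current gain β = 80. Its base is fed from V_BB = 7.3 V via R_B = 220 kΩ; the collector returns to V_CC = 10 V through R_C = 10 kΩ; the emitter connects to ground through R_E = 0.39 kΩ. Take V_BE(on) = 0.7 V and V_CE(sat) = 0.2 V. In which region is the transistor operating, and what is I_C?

saturation; I_C ≈ 0.94 mA

Assume active: I_B = (7.3 − 0.7)/(220 + 81×0.39) = 0.0262 mA, I_C = β·I_B = 2.1 mA.
Then V_CE = 10 − 2.1×10 − 2.12×0.39 = -11.8 V < 0.2 V — the active assumption fails.
Re-solve with V_CE = 0.2 V. KCL at the emitter: V_E/R_E = (V_BB−0.7−V_E)/R_B + (V_CC−0.2−V_E)/R_C, giving V_E = 0.378 V.
I_C = (V_CC − 0.2 − V_E)/R_C = (9.8 − 0.378)/10 = 0.942 mA.
Check: I_B = (6.6 − 0.378)/220 = 0.0283 mA, and β·I_B = 2.26 mA > I_C, confirming saturation.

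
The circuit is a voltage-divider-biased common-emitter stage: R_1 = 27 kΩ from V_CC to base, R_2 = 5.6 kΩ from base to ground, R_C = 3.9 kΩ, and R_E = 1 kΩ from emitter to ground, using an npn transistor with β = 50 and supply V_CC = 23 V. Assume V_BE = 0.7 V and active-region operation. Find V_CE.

V_CE ≈ 8.6 V

Thevenize the base divider: V_Th = V_CC·R_2/(R_1+R_2) = 23×5.6/32.6 = 3.95 V, R_Th = R_1‖R_2 = 4.64 kΩ.
Base-emitter loop: V_Th = I_B·R_Th + V_BE + (β+1)I_B·R_E, so I_B = (3.95 − 0.7) / (4.64 + 51×1) = 0.0584 mA.
I_C = β·I_B = 50×0.0584 = 2.92 mA, and I_E = (β+1)I_B = 2.98 mA.
V_CE = V_CC − I_C·R_C − I_E·R_E = 23 − 2.92×3.9 − 2.98×1 = 8.63 V.
V_CE = 8.63 V > 0.2 V confirms active-region operation.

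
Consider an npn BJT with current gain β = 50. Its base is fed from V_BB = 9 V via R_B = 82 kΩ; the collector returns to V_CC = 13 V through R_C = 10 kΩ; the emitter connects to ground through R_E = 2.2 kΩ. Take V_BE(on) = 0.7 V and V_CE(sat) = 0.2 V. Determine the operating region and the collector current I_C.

saturation; I_C ≈ 1 mA

Assume active: I_B = (9 − 0.7)/(82 + 51×2.2) = 0.0427 mA, I_C = β·I_B = 2.14 mA.
Then V_CE = 13 − 2.14×10 − 2.18×2.2 = -13.2 V < 0.2 V — the active assumption fails.
Re-solve with V_CE = 0.2 V. KCL at the emitter: V_E/R_E = (V_BB−0.7−V_E)/R_B + (V_CC−0.2−V_E)/R_C, giving V_E = 2.44 V.
I_C = (V_CC − 0.2 − V_E)/R_C = (12.8 − 2.44)/10 = 1.04 mA.
Check: I_B = (8.3 − 2.44)/82 = 0.0715 mA, and β·I_B = 3.57 mA > I_C, confirming saturation.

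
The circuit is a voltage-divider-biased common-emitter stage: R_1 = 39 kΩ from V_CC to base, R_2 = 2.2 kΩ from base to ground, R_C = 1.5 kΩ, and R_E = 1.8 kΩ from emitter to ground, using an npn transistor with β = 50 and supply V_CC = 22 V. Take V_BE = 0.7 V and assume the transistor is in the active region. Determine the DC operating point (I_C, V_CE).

Thevenize the base divider: V_Th = V_CC·R_2/(R_1+R_2) = 22×2.2/41.2 = 1.17 V, R_Th = R_1‖R_2 = 2.08 kΩ.
Base-emitter loop: V_Th = I_B·R_Th + V_BE + (β+1)I_B·R_E, so I_B = (1.17 − 0.7) / (2.08 + 51×1.8) = 0.00506 mA.
I_C = β·I_B = 50×0.00506 = 0.253 mA, and I_E = (β+1)I_B = 0.258 mA.
V_CE = V_CC − I_C·R_C − I_E·R_E = 22 − 0.253×1.5 − 0.258×1.8 = 21.2 V.
V_CE = 21.2 V > 0.2 V confirms active-region operation.

I_C ≈ 0.25 mA, V_CE ≈ 21 V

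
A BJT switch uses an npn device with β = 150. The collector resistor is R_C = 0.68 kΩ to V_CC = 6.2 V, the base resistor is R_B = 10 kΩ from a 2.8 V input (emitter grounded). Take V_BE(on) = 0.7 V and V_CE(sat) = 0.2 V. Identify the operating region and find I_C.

Assume active: I_B = (2.8 − 0.7)/10 = 0.21 mA, giving I_C = β·I_B = 31.5 mA.
But then V_CE = 6.2 − 31.5×0.68 = -15.2 V < V_CE(sat) = 0.2 V — impossible in the active region.
So the transistor is saturated. With V_CE = 0.2 V, I_C = (V_CC − 0.2)/R_C = 6/0.68 = 8.82 mA.
Check: β·I_B = 31.5 mA > I_C = 8.82 mA, confirming saturation.

saturation; I_C ≈ 8.8 mA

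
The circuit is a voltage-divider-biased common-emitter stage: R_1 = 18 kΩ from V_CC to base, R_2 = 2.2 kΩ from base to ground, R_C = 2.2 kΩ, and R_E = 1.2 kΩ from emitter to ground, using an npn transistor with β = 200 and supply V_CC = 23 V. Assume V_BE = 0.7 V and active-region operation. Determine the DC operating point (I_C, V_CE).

Thevenize the base divider: V_Th = V_CC·R_2/(R_1+R_2) = 23×2.2/20.2 = 2.5 V, R_Th = R_1‖R_2 = 1.96 kΩ.
Base-emitter loop: V_Th = I_B·R_Th + V_BE + (β+1)I_B·R_E, so I_B = (2.5 − 0.7) / (1.96 + 201×1.2) = 0.00742 mA.
I_C = β·I_B = 200×0.00742 = 1.48 mA, and I_E = (β+1)I_B = 1.49 mA.
V_CE = V_CC − I_C·R_C − I_E·R_E = 23 − 1.48×2.2 − 1.49×1.2 = 17.9 V.
V_CE = 17.9 V > 0.2 V confirms active-region operation.

I_C ≈ 1.5 mA, V_CE ≈ 18 V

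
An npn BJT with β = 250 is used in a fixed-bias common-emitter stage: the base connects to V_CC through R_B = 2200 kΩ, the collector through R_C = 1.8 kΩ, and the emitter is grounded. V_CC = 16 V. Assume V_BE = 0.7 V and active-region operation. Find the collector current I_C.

I_C ≈ 1.7 mA

Base loop: V_CC = I_B·R_B + V_BE, so I_B = (16 − 0.7)/2200 kΩ = 0.00695 mA.
In the active region I_C = β·I_B = 250 × 0.00695 = 1.74 mA.
Collector loop: V_CE = V_CC − I_C·R_C = 16 − 1.74×1.8 = 12.9 V.
Since V_CE = 12.9 V > V_CE(sat) ≈ 0.2 V, the transistor is in the active region as assumed.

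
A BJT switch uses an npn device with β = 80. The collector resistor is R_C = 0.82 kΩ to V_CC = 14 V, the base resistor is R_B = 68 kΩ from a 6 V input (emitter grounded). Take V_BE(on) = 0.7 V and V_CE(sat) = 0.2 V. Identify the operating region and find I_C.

Assume active. Base-emitter loop: I_B = (V_BB − V_BE)/R_B = (6 − 0.7)/68 = 0.0779 mA.
I_C = β·I_B = 80×0.0779 = 6.24 mA.
V_CE = V_CC − I_C·R_C = 14 − 6.24×0.82 = 8.89 V > V_CE(sat), so the active-region assumption holds.

active; I_C ≈ 6.2 mA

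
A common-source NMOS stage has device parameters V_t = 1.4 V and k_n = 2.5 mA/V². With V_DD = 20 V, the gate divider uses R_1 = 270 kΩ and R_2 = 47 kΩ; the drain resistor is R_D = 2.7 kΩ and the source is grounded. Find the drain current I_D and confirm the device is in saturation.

I_D ≈ 3.1 mA

V_G = V_DD·R_2/(R_1+R_2) = 20×47/317 = 2.97 V. With the source grounded, V_GS = V_G = 2.97 V.
Assume saturation: I_D = (k_n/2)(V_GS − V_t)² = (2.5/2)×(2.97 − 1.4)² = 1.25×1.57² = 3.06 mA.
V_DS = V_DD − I_D·R_D = 20 − 3.06×2.7 = 11.7 V.
Saturation requires V_DS ≥ V_GS − V_t = 1.57 V; 11.7 ≥ 1.57 ✓.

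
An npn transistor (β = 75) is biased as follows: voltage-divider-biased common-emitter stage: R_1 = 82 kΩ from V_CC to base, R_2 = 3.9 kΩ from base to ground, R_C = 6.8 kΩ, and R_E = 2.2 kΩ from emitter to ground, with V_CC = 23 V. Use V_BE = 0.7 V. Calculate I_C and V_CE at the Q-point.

I_C ≈ 0.15 mA, V_CE ≈ 22 V

Thevenize the base divider: V_Th = V_CC·R_2/(R_1+R_2) = 23×3.9/85.9 = 1.04 V, R_Th = R_1‖R_2 = 3.72 kΩ.
Base-emitter loop: V_Th = I_B·R_Th + V_BE + (β+1)I_B·R_E, so I_B = (1.04 − 0.7) / (3.72 + 76×2.2) = 0.00201 mA.
I_C = β·I_B = 75×0.00201 = 0.151 mA, and I_E = (β+1)I_B = 0.153 mA.
V_CE = V_CC − I_C·R_C − I_E·R_E = 23 − 0.151×6.8 − 0.153×2.2 = 21.6 V.
V_CE = 21.6 V > 0.2 V confirms active-region operation.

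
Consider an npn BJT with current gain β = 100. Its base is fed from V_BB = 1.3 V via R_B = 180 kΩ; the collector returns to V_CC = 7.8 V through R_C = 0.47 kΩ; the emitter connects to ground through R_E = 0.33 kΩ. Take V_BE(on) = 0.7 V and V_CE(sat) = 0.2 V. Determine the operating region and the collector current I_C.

Assume active. Base-emitter loop: I_B = (V_BB − V_BE)/(R_B + (β+1)R_E) = (1.3 − 0.7)/(180 + 101×0.33) = 0.00281 mA.
I_C = β·I_B = 100×0.00281 = 0.281 mA.
V_CE = V_CC − I_C·R_C − I_E·R_E = 7.8 − 0.281×0.47 − 0.284×0.33 = 7.57 V > V_CE(sat), so the active-region assumption holds.

active; I_C ≈ 0.28 mA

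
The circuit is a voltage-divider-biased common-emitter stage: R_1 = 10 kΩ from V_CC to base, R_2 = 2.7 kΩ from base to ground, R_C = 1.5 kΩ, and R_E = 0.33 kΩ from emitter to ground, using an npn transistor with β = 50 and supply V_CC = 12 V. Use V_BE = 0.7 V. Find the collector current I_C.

Thevenize the base divider: V_Th = V_CC·R_2/(R_1+R_2) = 12×2.7/12.7 = 2.55 V, R_Th = R_1‖R_2 = 2.13 kΩ.
Base-emitter loop: V_Th = I_B·R_Th + V_BE + (β+1)I_B·R_E, so I_B = (2.55 − 0.7) / (2.13 + 51×0.33) = 0.0977 mA.
I_C = β·I_B = 50×0.0977 = 4.88 mA, and I_E = (β+1)I_B = 4.98 mA.
V_CE = V_CC − I_C·R_C − I_E·R_E = 12 − 4.88×1.5 − 4.98×0.33 = 3.03 V.
V_CE = 3.03 V > 0.2 V confirms active-region operation.

I_C ≈ 4.9 mA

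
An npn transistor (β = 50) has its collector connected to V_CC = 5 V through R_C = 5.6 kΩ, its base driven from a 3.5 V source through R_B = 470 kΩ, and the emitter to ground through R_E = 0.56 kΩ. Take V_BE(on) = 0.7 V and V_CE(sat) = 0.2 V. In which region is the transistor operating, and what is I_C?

active; I_C ≈ 0.28 mA

Assume active. Base-emitter loop: I_B = (V_BB − V_BE)/(R_B + (β+1)R_E) = (3.5 − 0.7)/(470 + 51×0.56) = 0.00562 mA.
I_C = β·I_B = 50×0.00562 = 0.281 mA.
V_CE = V_CC − I_C·R_C − I_E·R_E = 5 − 0.281×5.6 − 0.286×0.56 = 3.27 V > V_CE(sat), so the active-region assumption holds.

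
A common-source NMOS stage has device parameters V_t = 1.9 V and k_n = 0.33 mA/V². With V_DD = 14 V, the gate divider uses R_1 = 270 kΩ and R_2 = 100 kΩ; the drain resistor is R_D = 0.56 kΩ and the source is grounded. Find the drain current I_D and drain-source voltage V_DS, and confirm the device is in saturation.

I_D ≈ 0.59 mA, V_DS ≈ 14 V

V_G = V_DD·R_2/(R_1+R_2) = 14×100/370 = 3.78 V. With the source grounded, V_GS = V_G = 3.78 V.
Assume saturation: I_D = (k_n/2)(V_GS − V_t)² = (0.33/2)×(3.78 − 1.9)² = 0.165×1.88² = 0.586 mA.
V_DS = V_DD − I_D·R_D = 14 − 0.586×0.56 = 13.7 V.
Saturation requires V_DS ≥ V_GS − V_t = 1.88 V; 13.7 ≥ 1.88 ✓.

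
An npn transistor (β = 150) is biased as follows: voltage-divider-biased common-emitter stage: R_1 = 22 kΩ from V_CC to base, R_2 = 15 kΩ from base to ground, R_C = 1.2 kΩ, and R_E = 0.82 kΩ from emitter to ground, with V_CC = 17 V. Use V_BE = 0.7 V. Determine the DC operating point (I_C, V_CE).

Thevenize the base divider: V_Th = V_CC·R_2/(R_1+R_2) = 17×15/37 = 6.89 V, R_Th = R_1‖R_2 = 8.92 kΩ.
Base-emitter loop: V_Th = I_B·R_Th + V_BE + (β+1)I_B·R_E, so I_B = (6.89 − 0.7) / (8.92 + 151×0.82) = 0.0466 mA.
I_C = β·I_B = 150×0.0466 = 7 mA, and I_E = (β+1)I_B = 7.04 mA.
V_CE = V_CC − I_C·R_C − I_E·R_E = 17 − 7×1.2 − 7.04×0.82 = 2.83 V.
V_CE = 2.83 V > 0.2 V confirms active-region operation.

I_C ≈ 7 mA, V_CE ≈ 2.8 V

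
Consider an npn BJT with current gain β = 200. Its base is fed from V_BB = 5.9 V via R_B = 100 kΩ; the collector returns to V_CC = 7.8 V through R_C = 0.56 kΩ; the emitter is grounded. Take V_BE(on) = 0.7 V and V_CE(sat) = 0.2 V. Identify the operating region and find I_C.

active; I_C ≈ 10 mA

Assume active. Base-emitter loop: I_B = (V_BB − V_BE)/R_B = (5.9 − 0.7)/100 = 0.052 mA.
I_C = β·I_B = 200×0.052 = 10.4 mA.
V_CE = V_CC − I_C·R_C = 7.8 − 10.4×0.56 = 1.98 V > V_CE(sat), so the active-region assumption holds.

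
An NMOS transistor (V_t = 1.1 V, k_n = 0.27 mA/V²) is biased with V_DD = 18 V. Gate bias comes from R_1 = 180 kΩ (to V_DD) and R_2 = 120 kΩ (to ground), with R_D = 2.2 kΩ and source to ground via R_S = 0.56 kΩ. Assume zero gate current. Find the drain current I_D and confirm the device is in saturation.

I_D ≈ 2.8 mA

V_G = V_DD·R_2/(R_1+R_2) = 18×120/300 = 7.2 V.
Assume saturation: I_D = (k_n/2)(V_GS − V_t)² with V_GS = V_G − I_D·R_S = 7.2 − 0.56·I_D.
Substituting gives 0.0423·I_D² − 1.92·I_D + 5.02 = 0, with roots I_D = 2.78 or 42.6 mA.
The root I_D = 42.6 mA gives V_GS = -16.7 V ≤ V_t, so take I_D = 2.78 mA.
Then V_GS = 5.64 V and V_DS = V_DD − I_D(R_D+R_S) = 18 − 2.78×2.76 = 10.3 V.
Saturation requires V_DS ≥ V_GS − V_t = 4.54 V; 10.3 ≥ 4.54 ✓.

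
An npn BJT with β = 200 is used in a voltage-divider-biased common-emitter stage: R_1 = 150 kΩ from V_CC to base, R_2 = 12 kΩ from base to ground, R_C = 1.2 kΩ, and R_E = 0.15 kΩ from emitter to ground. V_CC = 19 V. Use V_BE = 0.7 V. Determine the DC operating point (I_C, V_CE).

Thevenize the base divider: V_Th = V_CC·R_2/(R_1+R_2) = 19×12/162 = 1.41 V, R_Th = R_1‖R_2 = 11.1 kΩ.
Base-emitter loop: V_Th = I_B·R_Th + V_BE + (β+1)I_B·R_E, so I_B = (1.41 − 0.7) / (11.1 + 201×0.15) = 0.0171 mA.
I_C = β·I_B = 200×0.0171 = 3.43 mA, and I_E = (β+1)I_B = 3.45 mA.
V_CE = V_CC − I_C·R_C − I_E·R_E = 19 − 3.43×1.2 − 3.45×0.15 = 14.4 V.
V_CE = 14.4 V > 0.2 V confirms active-region operation.

I_C ≈ 3.4 mA, V_CE ≈ 14 V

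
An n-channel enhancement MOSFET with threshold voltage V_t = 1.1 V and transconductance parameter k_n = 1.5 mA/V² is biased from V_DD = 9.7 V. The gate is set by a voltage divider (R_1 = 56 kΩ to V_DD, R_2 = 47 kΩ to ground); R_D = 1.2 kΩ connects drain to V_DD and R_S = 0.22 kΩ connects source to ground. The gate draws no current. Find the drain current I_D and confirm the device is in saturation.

I_D ≈ 4.3 mA

V_G = V_DD·R_2/(R_1+R_2) = 9.7×47/103 = 4.43 V.
Assume saturation: I_D = (k_n/2)(V_GS − V_t)² with V_GS = V_G − I_D·R_S = 4.43 − 0.22·I_D.
Substituting gives 0.0363·I_D² − 2.1·I_D + 8.3 = 0, with roots I_D = 4.27 or 53.5 mA.
The root I_D = 53.5 mA gives V_GS = -7.35 V ≤ V_t, so take I_D = 4.27 mA.
Then V_GS = 3.49 V and V_DS = V_DD − I_D(R_D+R_S) = 9.7 − 4.27×1.42 = 3.63 V.
Saturation requires V_DS ≥ V_GS − V_t = 2.39 V; 3.63 ≥ 2.39 ✓.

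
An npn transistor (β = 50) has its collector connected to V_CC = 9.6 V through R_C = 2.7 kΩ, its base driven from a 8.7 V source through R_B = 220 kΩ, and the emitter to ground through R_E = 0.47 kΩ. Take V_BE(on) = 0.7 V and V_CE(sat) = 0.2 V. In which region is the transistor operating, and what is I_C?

active; I_C ≈ 1.6 mA

Assume active. Base-emitter loop: I_B = (V_BB − V_BE)/(R_B + (β+1)R_E) = (8.7 − 0.7)/(220 + 51×0.47) = 0.0328 mA.
I_C = β·I_B = 50×0.0328 = 1.64 mA.
V_CE = V_CC − I_C·R_C − I_E·R_E = 9.6 − 1.64×2.7 − 1.67×0.47 = 4.39 V > V_CE(sat), so the active-region assumption holds.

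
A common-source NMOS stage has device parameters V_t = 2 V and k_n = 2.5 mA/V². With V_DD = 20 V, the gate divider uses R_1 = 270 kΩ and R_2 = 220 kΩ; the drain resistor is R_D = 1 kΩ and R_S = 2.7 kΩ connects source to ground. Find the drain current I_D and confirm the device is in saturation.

V_G = V_DD·R_2/(R_1+R_2) = 20×220/490 = 8.98 V.
Assume saturation: I_D = (k_n/2)(V_GS − V_t)² with V_GS = V_G − I_D·R_S = 8.98 − 2.7·I_D.
Substituting gives 9.11·I_D² − 48.1·I_D + 60.9 = 0, with roots I_D = 2.1 or 3.18 mA.
The root I_D = 3.18 mA gives V_GS = 0.406 V ≤ V_t, so take I_D = 2.1 mA.
Then V_GS = 3.3 V and V_DS = V_DD − I_D(R_D+R_S) = 20 − 2.1×3.7 = 12.2 V.
Saturation requires V_DS ≥ V_GS − V_t = 1.3 V; 12.2 ≥ 1.3 ✓.

I_D ≈ 2.1 mA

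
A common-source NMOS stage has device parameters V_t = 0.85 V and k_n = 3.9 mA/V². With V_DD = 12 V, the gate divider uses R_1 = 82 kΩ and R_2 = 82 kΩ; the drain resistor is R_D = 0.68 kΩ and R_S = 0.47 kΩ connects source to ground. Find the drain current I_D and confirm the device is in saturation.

I_D ≈ 6.9 mA

V_G = V_DD·R_2/(R_1+R_2) = 12×82/164 = 6 V.
Assume saturation: I_D = (k_n/2)(V_GS − V_t)² with V_GS = V_G − I_D·R_S = 6 − 0.47·I_D.
Substituting gives 0.431·I_D² − 10.4·I_D + 51.7 = 0, with roots I_D = 6.94 or 17.3 mA.
The root I_D = 17.3 mA gives V_GS = -2.13 V ≤ V_t, so take I_D = 6.94 mA.
Then V_GS = 2.74 V and V_DS = V_DD − I_D(R_D+R_S) = 12 − 6.94×1.15 = 4.02 V.
Saturation requires V_DS ≥ V_GS − V_t = 1.89 V; 4.02 ≥ 1.89 ✓.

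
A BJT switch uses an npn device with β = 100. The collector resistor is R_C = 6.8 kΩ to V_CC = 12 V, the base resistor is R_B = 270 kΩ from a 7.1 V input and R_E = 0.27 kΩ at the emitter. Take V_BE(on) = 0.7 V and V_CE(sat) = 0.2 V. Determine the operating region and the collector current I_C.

saturation; I_C ≈ 1.7 mA

Assume active: I_B = (7.1 − 0.7)/(270 + 101×0.27) = 0.0215 mA, I_C = β·I_B = 2.15 mA.
Then V_CE = 12 − 2.15×6.8 − 2.17×0.27 = -3.23 V < 0.2 V — the active assumption fails.
Re-solve with V_CE = 0.2 V. KCL at the emitter: V_E/R_E = (V_BB−0.7−V_E)/R_B + (V_CC−0.2−V_E)/R_C, giving V_E = 0.456 V.
I_C = (V_CC − 0.2 − V_E)/R_C = (11.8 − 0.456)/6.8 = 1.67 mA.
Check: I_B = (6.4 − 0.456)/270 = 0.022 mA, and β·I_B = 2.2 mA > I_C, confirming saturation.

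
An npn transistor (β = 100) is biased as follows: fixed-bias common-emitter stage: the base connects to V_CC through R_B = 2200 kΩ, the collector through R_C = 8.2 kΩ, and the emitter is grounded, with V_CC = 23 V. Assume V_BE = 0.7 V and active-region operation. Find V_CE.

Base loop: V_CC = I_B·R_B + V_BE, so I_B = (23 − 0.7)/2200 kΩ = 0.0101 mA.
In the active region I_C = β·I_B = 100 × 0.0101 = 1.01 mA.
Collector loop: V_CE = V_CC − I_C·R_C = 23 − 1.01×8.2 = 14.7 V.
Since V_CE = 14.7 V > V_CE(sat) ≈ 0.2 V, the transistor is in the active region as assumed.

V_CE ≈ 15 V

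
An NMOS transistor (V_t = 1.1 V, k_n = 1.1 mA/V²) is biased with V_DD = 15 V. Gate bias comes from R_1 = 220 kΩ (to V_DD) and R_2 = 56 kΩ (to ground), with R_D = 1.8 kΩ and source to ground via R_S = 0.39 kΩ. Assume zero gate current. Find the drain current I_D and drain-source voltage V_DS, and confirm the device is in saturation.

I_D ≈ 1.2 mA, V_DS ≈ 12 V

V_G = V_DD·R_2/(R_1+R_2) = 15×56/276 = 3.04 V.
Assume saturation: I_D = (k_n/2)(V_GS − V_t)² with V_GS = V_G − I_D·R_S = 3.04 − 0.39·I_D.
Substituting gives 0.0837·I_D² − 1.83·I_D + 2.08 = 0, with roots I_D = 1.2 or 20.7 mA.
The root I_D = 20.7 mA gives V_GS = -5.04 V ≤ V_t, so take I_D = 1.2 mA.
Then V_GS = 2.58 V and V_DS = V_DD − I_D(R_D+R_S) = 15 − 1.2×2.19 = 12.4 V.
Saturation requires V_DS ≥ V_GS − V_t = 1.48 V; 12.4 ≥ 1.48 ✓.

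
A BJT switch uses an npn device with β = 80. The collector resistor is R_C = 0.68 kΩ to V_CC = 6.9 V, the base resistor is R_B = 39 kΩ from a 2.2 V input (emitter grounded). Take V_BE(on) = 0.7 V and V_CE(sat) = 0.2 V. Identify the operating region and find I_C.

Assume active. Base-emitter loop: I_B = (V_BB − V_BE)/R_B = (2.2 − 0.7)/39 = 0.0385 mA.
I_C = β·I_B = 80×0.0385 = 3.08 mA.
V_CE = V_CC − I_C·R_C = 6.9 − 3.08×0.68 = 4.81 V > V_CE(sat), so the active-region assumption holds.

active; I_C ≈ 3.1 mA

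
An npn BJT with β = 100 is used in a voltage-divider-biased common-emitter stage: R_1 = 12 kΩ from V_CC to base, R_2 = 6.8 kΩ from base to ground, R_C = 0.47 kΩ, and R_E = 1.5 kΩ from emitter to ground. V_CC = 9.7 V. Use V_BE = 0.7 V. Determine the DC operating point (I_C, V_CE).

Thevenize the base divider: V_Th = V_CC·R_2/(R_1+R_2) = 9.7×6.8/18.8 = 3.51 V, R_Th = R_1‖R_2 = 4.34 kΩ.
Base-emitter loop: V_Th = I_B·R_Th + V_BE + (β+1)I_B·R_E, so I_B = (3.51 − 0.7) / (4.34 + 101×1.5) = 0.018 mA.
I_C = β·I_B = 100×0.018 = 1.8 mA, and I_E = (β+1)I_B = 1.82 mA.
V_CE = V_CC − I_C·R_C − I_E·R_E = 9.7 − 1.8×0.47 − 1.82×1.5 = 6.12 V.
V_CE = 6.12 V > 0.2 V confirms active-region operation.

I_C ≈ 1.8 mA, V_CE ≈ 6.1 V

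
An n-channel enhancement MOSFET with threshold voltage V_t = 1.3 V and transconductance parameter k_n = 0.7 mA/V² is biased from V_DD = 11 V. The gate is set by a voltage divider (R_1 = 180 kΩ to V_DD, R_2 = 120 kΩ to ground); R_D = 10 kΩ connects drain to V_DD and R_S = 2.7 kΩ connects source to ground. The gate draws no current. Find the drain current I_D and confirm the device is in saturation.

I_D ≈ 0.65 mA

V_G = V_DD·R_2/(R_1+R_2) = 11×120/300 = 4.4 V.
Assume saturation: I_D = (k_n/2)(V_GS − V_t)² with V_GS = V_G − I_D·R_S = 4.4 − 2.7·I_D.
Substituting gives 2.55·I_D² − 6.86·I_D + 3.36 = 0, with roots I_D = 0.645 or 2.04 mA.
The root I_D = 2.04 mA gives V_GS = -1.12 V ≤ V_t, so take I_D = 0.645 mA.
Then V_GS = 2.66 V and V_DS = V_DD − I_D(R_D+R_S) = 11 − 0.645×12.7 = 2.81 V.
Saturation requires V_DS ≥ V_GS − V_t = 1.36 V; 2.81 ≥ 1.36 ✓.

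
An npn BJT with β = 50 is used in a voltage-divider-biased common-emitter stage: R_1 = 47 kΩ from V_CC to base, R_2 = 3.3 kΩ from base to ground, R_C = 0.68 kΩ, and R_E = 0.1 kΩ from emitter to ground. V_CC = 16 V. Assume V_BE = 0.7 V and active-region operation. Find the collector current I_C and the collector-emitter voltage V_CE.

Thevenize the base divider: V_Th = V_CC·R_2/(R_1+R_2) = 16×3.3/50.3 = 1.05 V, R_Th = R_1‖R_2 = 3.08 kΩ.
Base-emitter loop: V_Th = I_B·R_Th + V_BE + (β+1)I_B·R_E, so I_B = (1.05 − 0.7) / (3.08 + 51×0.1) = 0.0427 mA.
I_C = β·I_B = 50×0.0427 = 2.14 mA, and I_E = (β+1)I_B = 2.18 mA.
V_CE = V_CC − I_C·R_C − I_E·R_E = 16 − 2.14×0.68 − 2.18×0.1 = 14.3 V.
V_CE = 14.3 V > 0.2 V confirms active-region operation.

I_C ≈ 2.1 mA, V_CE ≈ 14 V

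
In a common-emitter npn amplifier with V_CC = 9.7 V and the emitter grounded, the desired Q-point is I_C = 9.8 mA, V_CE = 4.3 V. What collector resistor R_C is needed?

R_C ≈ 0.55 kΩ

Collector loop: V_CC = I_C·R_C + V_CE.
R_C = (V_CC − V_CE)/I_C = (9.7 − 4.3)/9.8 = 0.551 kΩ.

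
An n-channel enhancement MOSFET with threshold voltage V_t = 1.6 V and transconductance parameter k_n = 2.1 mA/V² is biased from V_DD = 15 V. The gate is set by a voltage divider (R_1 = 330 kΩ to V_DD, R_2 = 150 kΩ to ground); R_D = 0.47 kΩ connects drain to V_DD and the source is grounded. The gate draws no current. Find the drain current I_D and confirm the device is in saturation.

I_D ≈ 10 mA

V_G = V_DD·R_2/(R_1+R_2) = 15×150/480 = 4.69 V. With the source grounded, V_GS = V_G = 4.69 V.
Assume saturation: I_D = (k_n/2)(V_GS − V_t)² = (2.1/2)×(4.69 − 1.6)² = 1.05×3.09² = 10 mA.
V_DS = V_DD − I_D·R_D = 15 − 10×0.47 = 10.3 V.
Saturation requires V_DS ≥ V_GS − V_t = 3.09 V; 10.3 ≥ 3.09 ✓.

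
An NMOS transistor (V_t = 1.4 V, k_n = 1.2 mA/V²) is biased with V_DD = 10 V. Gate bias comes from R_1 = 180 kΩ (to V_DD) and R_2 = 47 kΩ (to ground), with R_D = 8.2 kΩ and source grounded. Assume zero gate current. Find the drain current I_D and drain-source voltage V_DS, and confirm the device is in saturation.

V_G = V_DD·R_2/(R_1+R_2) = 10×47/227 = 2.07 V. With the source grounded, V_GS = V_G = 2.07 V.
Assume saturation: I_D = (k_n/2)(V_GS − V_t)² = (1.2/2)×(2.07 − 1.4)² = 0.6×0.67² = 0.27 mA.
V_DS = V_DD − I_D·R_D = 10 − 0.27×8.2 = 7.79 V.
Saturation requires V_DS ≥ V_GS − V_t = 0.67 V; 7.79 ≥ 0.67 ✓.

I_D ≈ 0.27 mA, V_DS ≈ 7.8 V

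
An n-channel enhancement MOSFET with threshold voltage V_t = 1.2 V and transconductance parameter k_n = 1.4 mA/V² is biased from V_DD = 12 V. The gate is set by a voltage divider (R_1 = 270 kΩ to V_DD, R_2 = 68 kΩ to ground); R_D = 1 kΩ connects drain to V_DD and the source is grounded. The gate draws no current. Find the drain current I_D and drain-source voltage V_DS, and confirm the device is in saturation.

I_D ≈ 1 mA, V_DS ≈ 11 V

V_G = V_DD·R_2/(R_1+R_2) = 12×68/338 = 2.41 V. With the source grounded, V_GS = V_G = 2.41 V.
Assume saturation: I_D = (k_n/2)(V_GS − V_t)² = (1.4/2)×(2.41 − 1.2)² = 0.7×1.21² = 1.03 mA.
V_DS = V_DD − I_D·R_D = 12 − 1.03×1 = 11 V.
Saturation requires V_DS ≥ V_GS − V_t = 1.21 V; 11 ≥ 1.21 ✓.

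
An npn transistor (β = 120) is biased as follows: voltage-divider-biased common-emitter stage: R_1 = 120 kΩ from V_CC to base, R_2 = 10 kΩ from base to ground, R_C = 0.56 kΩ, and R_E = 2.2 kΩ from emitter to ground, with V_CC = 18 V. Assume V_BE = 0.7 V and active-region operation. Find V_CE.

V_CE ≈ 17 V

Thevenize the base divider: V_Th = V_CC·R_2/(R_1+R_2) = 18×10/130 = 1.38 V, R_Th = R_1‖R_2 = 9.23 kΩ.
Base-emitter loop: V_Th = I_B·R_Th + V_BE + (β+1)I_B·R_E, so I_B = (1.38 − 0.7) / (9.23 + 121×2.2) = 0.00249 mA.
I_C = β·I_B = 120×0.00249 = 0.298 mA, and I_E = (β+1)I_B = 0.301 mA.
V_CE = V_CC − I_C·R_C − I_E·R_E = 18 − 0.298×0.56 − 0.301×2.2 = 17.2 V.
V_CE = 17.2 V > 0.2 V confirms active-region operation.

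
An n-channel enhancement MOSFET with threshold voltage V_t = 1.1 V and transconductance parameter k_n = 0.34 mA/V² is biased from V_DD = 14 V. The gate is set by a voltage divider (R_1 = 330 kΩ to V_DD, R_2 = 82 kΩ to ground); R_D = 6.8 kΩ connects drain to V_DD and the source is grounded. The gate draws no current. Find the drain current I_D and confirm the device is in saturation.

I_D ≈ 0.48 mA

V_G = V_DD·R_2/(R_1+R_2) = 14×82/412 = 2.79 V. With the source grounded, V_GS = V_G = 2.79 V.
Assume saturation: I_D = (k_n/2)(V_GS − V_t)² = (0.34/2)×(2.79 − 1.1)² = 0.17×1.69² = 0.483 mA.
V_DS = V_DD − I_D·R_D = 14 − 0.483×6.8 = 10.7 V.
Saturation requires V_DS ≥ V_GS − V_t = 1.69 V; 10.7 ≥ 1.69 ✓.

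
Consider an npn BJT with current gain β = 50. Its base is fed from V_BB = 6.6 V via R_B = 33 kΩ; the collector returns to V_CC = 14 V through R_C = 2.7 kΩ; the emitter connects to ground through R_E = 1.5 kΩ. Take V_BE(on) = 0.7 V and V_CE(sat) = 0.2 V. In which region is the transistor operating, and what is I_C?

Assume active. Base-emitter loop: I_B = (V_BB − V_BE)/(R_B + (β+1)R_E) = (6.6 − 0.7)/(33 + 51×1.5) = 0.0539 mA.
I_C = β·I_B = 50×0.0539 = 2.69 mA.
V_CE = V_CC − I_C·R_C − I_E·R_E = 14 − 2.69×2.7 − 2.75×1.5 = 2.6 V > V_CE(sat), so the active-region assumption holds.

active; I_C ≈ 2.7 mA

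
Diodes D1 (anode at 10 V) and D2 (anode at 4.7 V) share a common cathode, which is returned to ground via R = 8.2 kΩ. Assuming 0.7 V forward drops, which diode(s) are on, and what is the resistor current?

Only D1 conducts; I_R ≈ 1.1 mA

Assume both conduct. Then node N would need to be at both 10−0.7 = 9.3 V and 4.7−0.7 = 4 V, which is impossible.
Assume only D1 conducts: V_N = 10 − 0.7 = 9.3 V, so I_R = 9.3/8.2 = 1.13 mA.
Check D2: its anode-to-cathode voltage is 4.7 − 9.3 = -4.6 V < 0.7 V, so it is off. The assumption is consistent.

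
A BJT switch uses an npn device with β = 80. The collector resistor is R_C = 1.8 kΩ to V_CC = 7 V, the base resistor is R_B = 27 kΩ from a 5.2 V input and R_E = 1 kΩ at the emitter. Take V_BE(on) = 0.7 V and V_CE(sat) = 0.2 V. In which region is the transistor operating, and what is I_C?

Assume active: I_B = (5.2 − 0.7)/(27 + 81×1) = 0.0417 mA, I_C = β·I_B = 3.33 mA.
Then V_CE = 7 − 3.33×1.8 − 3.38×1 = -2.38 V < 0.2 V — the active assumption fails.
Re-solve with V_CE = 0.2 V. KCL at the emitter: V_E/R_E = (V_BB−0.7−V_E)/R_B + (V_CC−0.2−V_E)/R_C, giving V_E = 2.48 V.
I_C = (V_CC − 0.2 − V_E)/R_C = (6.8 − 2.48)/1.8 = 2.4 mA.
Check: I_B = (4.5 − 2.48)/27 = 0.0749 mA, and β·I_B = 5.99 mA > I_C, confirming saturation.

saturation; I_C ≈ 2.4 mA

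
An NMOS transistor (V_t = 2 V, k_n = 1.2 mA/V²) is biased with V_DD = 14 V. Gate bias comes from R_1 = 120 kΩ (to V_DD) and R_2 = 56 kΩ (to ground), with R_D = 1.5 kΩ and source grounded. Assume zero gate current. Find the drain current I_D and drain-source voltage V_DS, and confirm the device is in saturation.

I_D ≈ 3.6 mA, V_DS ≈ 8.6 V

V_G = V_DD·R_2/(R_1+R_2) = 14×56/176 = 4.45 V. With the source grounded, V_GS = V_G = 4.45 V.
Assume saturation: I_D = (k_n/2)(V_GS − V_t)² = (1.2/2)×(4.45 − 2)² = 0.6×2.45² = 3.61 mA.
V_DS = V_DD − I_D·R_D = 14 − 3.61×1.5 = 8.58 V.
Saturation requires V_DS ≥ V_GS − V_t = 2.45 V; 8.58 ≥ 2.45 ✓.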